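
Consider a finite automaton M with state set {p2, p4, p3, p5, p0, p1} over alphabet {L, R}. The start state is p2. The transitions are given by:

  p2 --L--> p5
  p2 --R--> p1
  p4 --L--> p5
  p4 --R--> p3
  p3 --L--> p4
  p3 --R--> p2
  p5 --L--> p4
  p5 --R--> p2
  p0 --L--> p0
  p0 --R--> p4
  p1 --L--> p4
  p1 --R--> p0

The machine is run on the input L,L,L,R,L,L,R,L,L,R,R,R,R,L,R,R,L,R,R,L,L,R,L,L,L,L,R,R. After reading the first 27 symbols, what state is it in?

p2

p2 → p5 → p4 → p5 → p2 → p5 → p4 → p3 → p4 → p5 → p2 → p1 → p0 → p4 → p5 → p2 → p1 → p4 → p3 → p2 → p5 → p4 → p3 → p4 → p5 → p4 → p5 → p2
After 27 symbols: p2.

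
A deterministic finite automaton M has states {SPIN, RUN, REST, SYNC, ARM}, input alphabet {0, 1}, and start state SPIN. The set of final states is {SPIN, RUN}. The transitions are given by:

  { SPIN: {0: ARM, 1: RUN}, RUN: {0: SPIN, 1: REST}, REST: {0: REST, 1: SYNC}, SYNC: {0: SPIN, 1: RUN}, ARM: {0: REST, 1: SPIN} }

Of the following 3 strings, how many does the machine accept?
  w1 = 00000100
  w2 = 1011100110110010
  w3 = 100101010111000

w1:
  start at SPIN
  read '0': SPIN → ARM
  read '0': ARM → REST
  read '0': REST → REST
  read '0': REST → REST
  read '0': REST → REST
  read '1': REST → SYNC
  read '0': SYNC → SPIN
  read '0': SPIN → ARM
  end ARM, rejected
w2:
  start at SPIN
  read '1': SPIN → RUN
  read '0': RUN → SPIN
  read '1': SPIN → RUN
  read '1': RUN → REST
  read '1': REST → SYNC
  read '0': SYNC → SPIN
  read '0': SPIN → ARM
  read '1': ARM → SPIN
  read '1': SPIN → RUN
  read '0': RUN → SPIN
  read '1': SPIN → RUN
  read '1': RUN → REST
  read '0': REST → REST
  read '0': REST → REST
  read '1': REST → SYNC
  read '0': SYNC → SPIN
  end SPIN, accepted
w3:
  start at SPIN
  read '1': SPIN → RUN
  read '0': RUN → SPIN
  read '0': SPIN → ARM
  read '1': ARM → SPIN
  read '0': SPIN → ARM
  read '1': ARM → SPIN
  read '0': SPIN → ARM
  read '1': ARM → SPIN
  read '0': SPIN → ARM
  read '1': ARM → SPIN
  read '1': SPIN → RUN
  read '1': RUN → REST
  read '0': REST → REST
  read '0': REST → REST
  read '0': REST → REST
  end REST, rejected

1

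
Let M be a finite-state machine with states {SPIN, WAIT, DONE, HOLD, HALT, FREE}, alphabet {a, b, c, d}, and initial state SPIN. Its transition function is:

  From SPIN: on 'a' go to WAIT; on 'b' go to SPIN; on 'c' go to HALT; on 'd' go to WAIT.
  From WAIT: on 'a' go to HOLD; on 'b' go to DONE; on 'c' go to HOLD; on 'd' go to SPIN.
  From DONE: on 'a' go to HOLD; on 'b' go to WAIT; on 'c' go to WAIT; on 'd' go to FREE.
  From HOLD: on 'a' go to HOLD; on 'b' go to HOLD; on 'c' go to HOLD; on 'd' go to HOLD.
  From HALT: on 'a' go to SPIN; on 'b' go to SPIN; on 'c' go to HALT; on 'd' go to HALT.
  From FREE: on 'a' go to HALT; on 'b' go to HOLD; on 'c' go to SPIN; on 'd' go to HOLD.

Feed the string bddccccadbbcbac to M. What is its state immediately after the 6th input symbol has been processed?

Trace: SPIN -b-> SPIN -d-> WAIT -d-> SPIN -c-> HALT -c-> HALT -c-> HALT
After 6 symbols: HALT.

HALT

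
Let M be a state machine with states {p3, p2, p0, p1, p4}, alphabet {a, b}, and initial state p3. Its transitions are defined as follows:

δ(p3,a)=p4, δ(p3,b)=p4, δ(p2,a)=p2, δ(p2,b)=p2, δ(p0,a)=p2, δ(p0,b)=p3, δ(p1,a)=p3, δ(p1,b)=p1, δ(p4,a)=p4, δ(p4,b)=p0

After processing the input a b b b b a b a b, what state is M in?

Trace: p3 -a-> p4 -b-> p0 -b-> p3 -b-> p4 -b-> p0 -a-> p2 -b-> p2 -a-> p2 -b-> p2

p2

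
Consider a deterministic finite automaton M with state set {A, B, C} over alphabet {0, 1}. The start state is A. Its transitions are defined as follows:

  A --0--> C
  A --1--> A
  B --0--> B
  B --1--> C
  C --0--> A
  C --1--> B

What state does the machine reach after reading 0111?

A → C → B → C → B

B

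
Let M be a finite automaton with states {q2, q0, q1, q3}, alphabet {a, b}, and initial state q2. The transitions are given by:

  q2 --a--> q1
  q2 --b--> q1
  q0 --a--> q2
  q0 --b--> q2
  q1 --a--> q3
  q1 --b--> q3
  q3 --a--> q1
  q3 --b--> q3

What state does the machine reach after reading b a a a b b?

q3

start at q2
read 'b': q2 → q1
read 'a': q1 → q3
read 'a': q3 → q1
read 'a': q1 → q3
read 'b': q3 → q3
read 'b': q3 → q3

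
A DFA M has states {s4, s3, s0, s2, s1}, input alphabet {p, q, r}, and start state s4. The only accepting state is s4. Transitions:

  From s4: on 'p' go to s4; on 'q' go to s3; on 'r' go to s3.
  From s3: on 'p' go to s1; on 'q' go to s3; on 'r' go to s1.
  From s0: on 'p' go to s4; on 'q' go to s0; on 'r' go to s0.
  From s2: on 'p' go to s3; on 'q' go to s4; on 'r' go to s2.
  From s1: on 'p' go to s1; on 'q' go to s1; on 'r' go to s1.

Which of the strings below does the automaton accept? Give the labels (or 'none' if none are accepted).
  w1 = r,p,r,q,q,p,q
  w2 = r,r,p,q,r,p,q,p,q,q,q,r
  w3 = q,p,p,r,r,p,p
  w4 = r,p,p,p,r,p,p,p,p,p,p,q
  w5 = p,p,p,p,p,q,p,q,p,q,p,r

w1: Trace: s4 -r-> s3 -p-> s1 -r-> s1 -q-> s1 -q-> s1 -p-> s1 -q-> s1  → end s1, rejected
w2: Trace: s4 -r-> s3 -r-> s1 -p-> s1 -q-> s1 -r-> s1 -p-> s1 -q-> s1 -p-> s1 -q-> s1 -q-> s1 -q-> s1 -r-> s1  → end s1, rejected
w3: Trace: s4 -q-> s3 -p-> s1 -p-> s1 -r-> s1 -r-> s1 -p-> s1 -p-> s1  → end s1, rejected
w4: Trace: s4 -r-> s3 -p-> s1 -p-> s1 -p-> s1 -r-> s1 -p-> s1 -p-> s1 -p-> s1 -p-> s1 -p-> s1 -p-> s1 -q-> s1  → end s1, rejected
w5: Trace: s4 -p-> s4 -p-> s4 -p-> s4 -p-> s4 -p-> s4 -q-> s3 -p-> s1 -q-> s1 -p-> s1 -q-> s1 -p-> s1 -r-> s1  → end s1, rejected

none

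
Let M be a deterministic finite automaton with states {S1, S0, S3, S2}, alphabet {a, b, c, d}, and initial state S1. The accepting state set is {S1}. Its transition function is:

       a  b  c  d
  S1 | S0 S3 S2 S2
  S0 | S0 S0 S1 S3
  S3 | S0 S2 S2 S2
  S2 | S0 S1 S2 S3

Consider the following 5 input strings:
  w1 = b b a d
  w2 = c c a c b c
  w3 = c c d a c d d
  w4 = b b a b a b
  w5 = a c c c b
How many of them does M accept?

w1:
  start at S1
  read 'b': S1 → S3
  read 'b': S3 → S2
  read 'a': S2 → S0
  read 'd': S0 → S3
  end S3, rejected
w2:
  start at S1
  read 'c': S1 → S2
  read 'c': S2 → S2
  read 'a': S2 → S0
  read 'c': S0 → S1
  read 'b': S1 → S3
  read 'c': S3 → S2
  end S2, rejected
w3:
  start at S1
  read 'c': S1 → S2
  read 'c': S2 → S2
  read 'd': S2 → S3
  read 'a': S3 → S0
  read 'c': S0 → S1
  read 'd': S1 → S2
  read 'd': S2 → S3
  end S3, rejected
w4:
  start at S1
  read 'b': S1 → S3
  read 'b': S3 → S2
  read 'a': S2 → S0
  read 'b': S0 → S0
  read 'a': S0 → S0
  read 'b': S0 → S0
  end S0, rejected
w5:
  start at S1
  read 'a': S1 → S0
  read 'c': S0 → S1
  read 'c': S1 → S2
  read 'c': S2 → S2
  read 'b': S2 → S1
  end S1, accepted

1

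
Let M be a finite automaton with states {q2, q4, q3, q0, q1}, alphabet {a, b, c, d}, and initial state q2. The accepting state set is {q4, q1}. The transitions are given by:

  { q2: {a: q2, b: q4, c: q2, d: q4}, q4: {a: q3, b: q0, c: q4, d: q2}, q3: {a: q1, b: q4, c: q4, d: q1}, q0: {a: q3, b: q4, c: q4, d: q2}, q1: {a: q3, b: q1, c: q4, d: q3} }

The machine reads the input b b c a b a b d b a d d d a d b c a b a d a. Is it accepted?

start at q2
read 'b': q2 → q4
read 'b': q4 → q0
read 'c': q0 → q4
read 'a': q4 → q3
read 'b': q3 → q4
read 'a': q4 → q3
read 'b': q3 → q4
read 'd': q4 → q2
read 'b': q2 → q4
read 'a': q4 → q3
read 'd': q3 → q1
read 'd': q1 → q3
read 'd': q3 → q1
read 'a': q1 → q3
read 'd': q3 → q1
read 'b': q1 → q1
read 'c': q1 → q4
read 'a': q4 → q3
read 'b': q3 → q4
read 'a': q4 → q3
read 'd': q3 → q1
read 'a': q1 → q3
End state q3 is not accepting.

No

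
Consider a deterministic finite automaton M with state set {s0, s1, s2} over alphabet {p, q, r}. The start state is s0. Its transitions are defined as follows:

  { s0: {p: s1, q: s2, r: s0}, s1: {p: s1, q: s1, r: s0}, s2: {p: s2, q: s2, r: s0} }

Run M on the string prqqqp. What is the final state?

s2

start at s0
read 'p': s0 → s1
read 'r': s1 → s0
read 'q': s0 → s2
read 'q': s2 → s2
read 'q': s2 → s2
read 'p': s2 → s2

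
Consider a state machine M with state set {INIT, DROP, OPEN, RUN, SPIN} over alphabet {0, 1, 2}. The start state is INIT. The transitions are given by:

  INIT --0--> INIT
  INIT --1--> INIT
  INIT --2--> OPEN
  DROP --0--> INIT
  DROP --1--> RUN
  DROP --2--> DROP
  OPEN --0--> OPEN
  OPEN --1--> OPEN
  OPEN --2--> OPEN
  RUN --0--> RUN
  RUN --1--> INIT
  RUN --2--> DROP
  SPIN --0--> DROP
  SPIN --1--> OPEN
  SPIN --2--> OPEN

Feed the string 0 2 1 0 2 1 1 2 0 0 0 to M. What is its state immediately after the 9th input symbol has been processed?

OPEN

INIT → INIT → OPEN → OPEN → OPEN → OPEN → OPEN → OPEN → OPEN → OPEN
After 9 symbols: OPEN.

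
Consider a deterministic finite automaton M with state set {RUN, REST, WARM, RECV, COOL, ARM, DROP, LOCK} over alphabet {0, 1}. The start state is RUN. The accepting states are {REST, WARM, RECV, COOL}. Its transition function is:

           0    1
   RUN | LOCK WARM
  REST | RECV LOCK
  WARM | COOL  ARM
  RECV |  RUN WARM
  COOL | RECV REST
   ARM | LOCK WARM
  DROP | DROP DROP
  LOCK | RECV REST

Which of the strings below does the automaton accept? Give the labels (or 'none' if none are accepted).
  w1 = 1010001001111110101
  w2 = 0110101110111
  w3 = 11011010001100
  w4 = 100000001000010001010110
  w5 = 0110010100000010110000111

w1, w2, w3, w5

w1: RUN → WARM → COOL → REST → RECV → RUN → LOCK → REST → RECV → RUN → WARM → ARM → WARM → ARM → WARM → ARM → LOCK → REST → RECV → WARM  → end WARM, accepted
w2: RUN → LOCK → REST → LOCK → RECV → WARM → COOL → REST → LOCK → REST → RECV → WARM → ARM → WARM  → end WARM, accepted
w3: RUN → WARM → ARM → LOCK → REST → LOCK → RECV → WARM → COOL → RECV → RUN → WARM → ARM → LOCK → RECV  → end RECV, accepted
w4: RUN → WARM → COOL → RECV → RUN → LOCK → RECV → RUN → LOCK → REST → RECV → RUN → LOCK → RECV → WARM → COOL → RECV → RUN → WARM → COOL → REST → RECV → WARM → ARM → LOCK  → end LOCK, rejected
w5: RUN → LOCK → REST → LOCK → RECV → RUN → WARM → COOL → REST → RECV → RUN → LOCK → RECV → RUN → LOCK → REST → RECV → WARM → ARM → LOCK → RECV → RUN → LOCK → REST → LOCK → REST  → end REST, accepted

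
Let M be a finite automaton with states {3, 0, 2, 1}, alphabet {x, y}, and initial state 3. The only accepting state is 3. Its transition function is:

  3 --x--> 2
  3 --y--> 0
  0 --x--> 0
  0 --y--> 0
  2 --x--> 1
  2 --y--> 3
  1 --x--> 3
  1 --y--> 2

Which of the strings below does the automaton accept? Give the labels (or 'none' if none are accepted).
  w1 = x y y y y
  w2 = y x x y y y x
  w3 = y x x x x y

w1: 3 → 2 → 3 → 0 → 0 → 0  → end 0, rejected
w2: 3 → 0 → 0 → 0 → 0 → 0 → 0 → 0  → end 0, rejected
w3: 3 → 0 → 0 → 0 → 0 → 0 → 0  → end 0, rejected

none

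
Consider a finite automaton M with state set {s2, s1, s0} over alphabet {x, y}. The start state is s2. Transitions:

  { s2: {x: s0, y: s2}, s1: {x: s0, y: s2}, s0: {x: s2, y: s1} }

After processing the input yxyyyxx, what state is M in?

s2

start at s2
read 'y': s2 → s2
read 'x': s2 → s0
read 'y': s0 → s1
read 'y': s1 → s2
read 'y': s2 → s2
read 'x': s2 → s0
read 'x': s0 → s2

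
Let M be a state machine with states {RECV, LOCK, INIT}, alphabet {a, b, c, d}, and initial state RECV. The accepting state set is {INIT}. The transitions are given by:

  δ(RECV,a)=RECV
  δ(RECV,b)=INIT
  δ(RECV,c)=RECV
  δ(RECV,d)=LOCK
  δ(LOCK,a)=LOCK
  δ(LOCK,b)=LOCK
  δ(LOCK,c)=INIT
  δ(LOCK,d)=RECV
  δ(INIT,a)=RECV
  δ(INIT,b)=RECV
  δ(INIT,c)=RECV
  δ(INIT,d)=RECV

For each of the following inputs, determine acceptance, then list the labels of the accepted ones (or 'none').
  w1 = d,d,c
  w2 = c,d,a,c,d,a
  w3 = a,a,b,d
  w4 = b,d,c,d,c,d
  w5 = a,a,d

w1: Trace: RECV -d-> LOCK -d-> RECV -c-> RECV  → end RECV, rejected
w2: Trace: RECV -c-> RECV -d-> LOCK -a-> LOCK -c-> INIT -d-> RECV -a-> RECV  → end RECV, rejected
w3: Trace: RECV -a-> RECV -a-> RECV -b-> INIT -d-> RECV  → end RECV, rejected
w4: Trace: RECV -b-> INIT -d-> RECV -c-> RECV -d-> LOCK -c-> INIT -d-> RECV  → end RECV, rejected
w5: Trace: RECV -a-> RECV -a-> RECV -d-> LOCK  → end LOCK, rejected

none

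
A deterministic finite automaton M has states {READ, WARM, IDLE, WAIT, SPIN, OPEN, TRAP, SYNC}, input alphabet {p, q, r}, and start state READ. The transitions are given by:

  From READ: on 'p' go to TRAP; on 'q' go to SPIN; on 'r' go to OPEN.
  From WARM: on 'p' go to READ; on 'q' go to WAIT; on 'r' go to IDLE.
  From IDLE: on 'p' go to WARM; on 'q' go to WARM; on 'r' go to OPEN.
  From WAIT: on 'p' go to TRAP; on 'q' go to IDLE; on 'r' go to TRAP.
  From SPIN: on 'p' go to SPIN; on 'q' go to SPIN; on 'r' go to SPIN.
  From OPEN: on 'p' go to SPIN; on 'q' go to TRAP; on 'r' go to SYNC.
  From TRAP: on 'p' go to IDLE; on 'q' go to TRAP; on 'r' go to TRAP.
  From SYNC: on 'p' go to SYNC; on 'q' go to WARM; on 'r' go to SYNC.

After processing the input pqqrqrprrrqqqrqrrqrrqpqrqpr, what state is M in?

Trace: READ -p-> TRAP -q-> TRAP -q-> TRAP -r-> TRAP -q-> TRAP -r-> TRAP -p-> IDLE -r-> OPEN -r-> SYNC -r-> SYNC -q-> WARM -q-> WAIT -q-> IDLE -r-> OPEN -q-> TRAP -r-> TRAP -r-> TRAP -q-> TRAP -r-> TRAP -r-> TRAP -q-> TRAP -p-> IDLE -q-> WARM -r-> IDLE -q-> WARM -p-> READ -r-> OPEN

OPEN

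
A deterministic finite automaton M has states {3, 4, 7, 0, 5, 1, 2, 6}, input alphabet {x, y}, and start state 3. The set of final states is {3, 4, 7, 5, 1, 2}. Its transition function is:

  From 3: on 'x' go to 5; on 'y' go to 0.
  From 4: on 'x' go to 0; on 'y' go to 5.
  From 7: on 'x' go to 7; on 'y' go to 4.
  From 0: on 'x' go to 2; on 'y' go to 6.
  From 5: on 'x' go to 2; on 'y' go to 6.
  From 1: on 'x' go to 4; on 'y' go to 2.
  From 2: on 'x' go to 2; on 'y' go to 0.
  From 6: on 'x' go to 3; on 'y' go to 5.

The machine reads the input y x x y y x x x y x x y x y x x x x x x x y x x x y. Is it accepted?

No

Trace: 3 -y-> 0 -x-> 2 -x-> 2 -y-> 0 -y-> 6 -x-> 3 -x-> 5 -x-> 2 -y-> 0 -x-> 2 -x-> 2 -y-> 0 -x-> 2 -y-> 0 -x-> 2 -x-> 2 -x-> 2 -x-> 2 -x-> 2 -x-> 2 -x-> 2 -y-> 0 -x-> 2 -x-> 2 -x-> 2 -y-> 0
End state 0 is not accepting.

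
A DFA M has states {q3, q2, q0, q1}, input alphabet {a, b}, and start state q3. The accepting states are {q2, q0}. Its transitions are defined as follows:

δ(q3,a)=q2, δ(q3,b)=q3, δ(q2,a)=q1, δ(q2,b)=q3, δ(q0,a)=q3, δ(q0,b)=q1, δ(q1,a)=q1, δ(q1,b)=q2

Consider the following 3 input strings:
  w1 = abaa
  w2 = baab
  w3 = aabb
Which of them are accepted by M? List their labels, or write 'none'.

w2

w1: Trace: q3 -a-> q2 -b-> q3 -a-> q2 -a-> q1  → end q1, rejected
w2: Trace: q3 -b-> q3 -a-> q2 -a-> q1 -b-> q2  → end q2, accepted
w3: Trace: q3 -a-> q2 -a-> q1 -b-> q2 -b-> q3  → end q3, rejected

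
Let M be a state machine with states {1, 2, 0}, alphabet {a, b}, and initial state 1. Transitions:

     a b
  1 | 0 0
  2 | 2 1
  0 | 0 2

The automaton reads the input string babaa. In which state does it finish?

1 → 0 → 0 → 2 → 2 → 2

2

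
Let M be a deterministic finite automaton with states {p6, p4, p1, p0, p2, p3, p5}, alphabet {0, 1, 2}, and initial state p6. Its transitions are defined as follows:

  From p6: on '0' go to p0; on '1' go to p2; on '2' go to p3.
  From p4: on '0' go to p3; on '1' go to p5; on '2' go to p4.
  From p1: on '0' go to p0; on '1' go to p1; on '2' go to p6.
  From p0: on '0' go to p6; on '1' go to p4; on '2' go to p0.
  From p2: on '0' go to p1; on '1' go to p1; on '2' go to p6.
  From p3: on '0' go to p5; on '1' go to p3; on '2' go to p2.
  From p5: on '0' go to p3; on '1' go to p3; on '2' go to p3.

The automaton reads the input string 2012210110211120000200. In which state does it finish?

Trace: p6 -2-> p3 -0-> p5 -1-> p3 -2-> p2 -2-> p6 -1-> p2 -0-> p1 -1-> p1 -1-> p1 -0-> p0 -2-> p0 -1-> p4 -1-> p5 -1-> p3 -2-> p2 -0-> p1 -0-> p0 -0-> p6 -0-> p0 -2-> p0 -0-> p6 -0-> p0

p0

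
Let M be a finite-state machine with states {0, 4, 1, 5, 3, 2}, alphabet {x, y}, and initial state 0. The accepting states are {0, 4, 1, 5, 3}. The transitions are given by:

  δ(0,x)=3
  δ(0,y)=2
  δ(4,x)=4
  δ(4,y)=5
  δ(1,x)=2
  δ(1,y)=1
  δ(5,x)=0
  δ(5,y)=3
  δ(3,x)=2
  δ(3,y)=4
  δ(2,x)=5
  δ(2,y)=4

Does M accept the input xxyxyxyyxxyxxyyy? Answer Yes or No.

start at 0
read 'x': 0 → 3
read 'x': 3 → 2
read 'y': 2 → 4
read 'x': 4 → 4
read 'y': 4 → 5
read 'x': 5 → 0
read 'y': 0 → 2
read 'y': 2 → 4
read 'x': 4 → 4
read 'x': 4 → 4
read 'y': 4 → 5
read 'x': 5 → 0
read 'x': 0 → 3
read 'y': 3 → 4
read 'y': 4 → 5
read 'y': 5 → 3
End state 3 is accepting.

Yes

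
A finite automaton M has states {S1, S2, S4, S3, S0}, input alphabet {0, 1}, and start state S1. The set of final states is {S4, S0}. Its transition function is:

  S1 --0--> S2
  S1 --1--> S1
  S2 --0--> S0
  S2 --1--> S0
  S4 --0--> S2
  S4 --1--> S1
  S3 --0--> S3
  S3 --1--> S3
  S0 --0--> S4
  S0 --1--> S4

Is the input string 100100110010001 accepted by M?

No

start at S1
read '1': S1 → S1
read '0': S1 → S2
read '0': S2 → S0
read '1': S0 → S4
read '0': S4 → S2
read '0': S2 → S0
read '1': S0 → S4
read '1': S4 → S1
read '0': S1 → S2
read '0': S2 → S0
read '1': S0 → S4
read '0': S4 → S2
read '0': S2 → S0
read '0': S0 → S4
read '1': S4 → S1
End state S1 is not accepting.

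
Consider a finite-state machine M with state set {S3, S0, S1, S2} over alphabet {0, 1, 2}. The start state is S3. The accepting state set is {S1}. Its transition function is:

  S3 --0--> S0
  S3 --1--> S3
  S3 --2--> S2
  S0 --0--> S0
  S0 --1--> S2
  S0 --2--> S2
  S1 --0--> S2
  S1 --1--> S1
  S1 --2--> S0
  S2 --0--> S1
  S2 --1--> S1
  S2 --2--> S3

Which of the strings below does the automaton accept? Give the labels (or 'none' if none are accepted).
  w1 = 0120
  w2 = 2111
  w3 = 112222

w2

w1:
  start at S3
  read '0': S3 → S0
  read '1': S0 → S2
  read '2': S2 → S3
  read '0': S3 → S0
  end S0, rejected
w2:
  start at S3
  read '2': S3 → S2
  read '1': S2 → S1
  read '1': S1 → S1
  read '1': S1 → S1
  end S1, accepted
w3:
  start at S3
  read '1': S3 → S3
  read '1': S3 → S3
  read '2': S3 → S2
  read '2': S2 → S3
  read '2': S3 → S2
  read '2': S2 → S3
  end S3, rejected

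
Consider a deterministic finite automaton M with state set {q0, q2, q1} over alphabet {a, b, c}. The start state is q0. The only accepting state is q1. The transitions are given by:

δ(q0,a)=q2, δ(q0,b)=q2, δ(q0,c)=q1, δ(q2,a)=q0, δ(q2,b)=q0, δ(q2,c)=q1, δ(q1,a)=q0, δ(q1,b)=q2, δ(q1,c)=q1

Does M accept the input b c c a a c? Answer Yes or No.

q0 → q2 → q1 → q1 → q0 → q2 → q1
End state q1 is accepting.

Yes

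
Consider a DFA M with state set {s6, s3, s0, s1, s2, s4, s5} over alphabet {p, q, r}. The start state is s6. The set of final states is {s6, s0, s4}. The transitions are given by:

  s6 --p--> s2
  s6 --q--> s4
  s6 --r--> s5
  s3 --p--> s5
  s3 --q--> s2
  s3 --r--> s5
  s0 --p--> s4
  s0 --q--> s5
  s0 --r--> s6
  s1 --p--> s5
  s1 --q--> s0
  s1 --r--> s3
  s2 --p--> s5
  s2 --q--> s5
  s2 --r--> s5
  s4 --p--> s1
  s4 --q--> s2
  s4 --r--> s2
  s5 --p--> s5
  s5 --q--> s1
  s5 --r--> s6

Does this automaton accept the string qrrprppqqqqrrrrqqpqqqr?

s6 → s4 → s2 → s5 → s5 → s6 → s2 → s5 → s1 → s0 → s5 → s1 → s3 → s5 → s6 → s5 → s1 → s0 → s4 → s2 → s5 → s1 → s3
End state s3 is not accepting.

No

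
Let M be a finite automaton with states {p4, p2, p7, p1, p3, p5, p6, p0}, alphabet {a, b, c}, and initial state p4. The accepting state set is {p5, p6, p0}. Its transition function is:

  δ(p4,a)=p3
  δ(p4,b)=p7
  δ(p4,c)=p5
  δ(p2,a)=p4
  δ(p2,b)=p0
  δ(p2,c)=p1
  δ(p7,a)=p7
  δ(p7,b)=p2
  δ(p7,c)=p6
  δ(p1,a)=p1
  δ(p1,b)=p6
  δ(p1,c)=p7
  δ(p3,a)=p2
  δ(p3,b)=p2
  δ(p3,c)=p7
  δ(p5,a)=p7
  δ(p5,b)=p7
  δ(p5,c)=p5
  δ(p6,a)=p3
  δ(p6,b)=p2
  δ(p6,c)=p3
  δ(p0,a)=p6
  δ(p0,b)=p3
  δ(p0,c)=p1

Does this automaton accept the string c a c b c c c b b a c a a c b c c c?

No

p4 → p5 → p7 → p6 → p2 → p1 → p7 → p6 → p2 → p0 → p6 → p3 → p2 → p4 → p5 → p7 → p6 → p3 → p7
End state p7 is not accepting.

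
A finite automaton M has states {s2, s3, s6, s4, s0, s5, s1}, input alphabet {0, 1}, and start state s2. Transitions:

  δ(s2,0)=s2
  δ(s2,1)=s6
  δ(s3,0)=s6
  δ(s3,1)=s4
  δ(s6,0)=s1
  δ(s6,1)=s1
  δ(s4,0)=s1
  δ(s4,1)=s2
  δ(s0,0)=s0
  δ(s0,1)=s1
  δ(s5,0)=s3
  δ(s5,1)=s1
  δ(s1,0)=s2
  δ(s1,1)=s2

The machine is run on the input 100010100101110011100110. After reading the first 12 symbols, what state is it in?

s2

s2 → s6 → s1 → s2 → s2 → s6 → s1 → s2 → s2 → s2 → s6 → s1 → s2
After 12 symbols: s2.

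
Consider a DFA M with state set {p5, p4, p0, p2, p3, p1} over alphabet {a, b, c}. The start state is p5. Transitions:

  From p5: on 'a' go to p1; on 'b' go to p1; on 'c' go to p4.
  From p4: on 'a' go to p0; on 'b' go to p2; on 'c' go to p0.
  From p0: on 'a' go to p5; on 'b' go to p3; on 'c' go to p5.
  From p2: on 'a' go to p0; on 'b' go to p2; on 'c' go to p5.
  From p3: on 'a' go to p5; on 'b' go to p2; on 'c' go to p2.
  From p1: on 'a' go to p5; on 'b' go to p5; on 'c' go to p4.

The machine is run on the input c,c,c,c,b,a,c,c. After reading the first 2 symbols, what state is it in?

p5 → p4 → p0
After 2 symbols: p0.

p0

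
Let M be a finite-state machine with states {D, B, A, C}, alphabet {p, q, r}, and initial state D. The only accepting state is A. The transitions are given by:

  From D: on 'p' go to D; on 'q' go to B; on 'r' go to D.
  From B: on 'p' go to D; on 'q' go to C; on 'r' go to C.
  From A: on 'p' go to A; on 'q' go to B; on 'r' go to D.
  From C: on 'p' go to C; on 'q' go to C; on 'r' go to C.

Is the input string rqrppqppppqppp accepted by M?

No

Trace: D -r-> D -q-> B -r-> C -p-> C -p-> C -q-> C -p-> C -p-> C -p-> C -p-> C -q-> C -p-> C -p-> C -p-> C
End state C is not accepting.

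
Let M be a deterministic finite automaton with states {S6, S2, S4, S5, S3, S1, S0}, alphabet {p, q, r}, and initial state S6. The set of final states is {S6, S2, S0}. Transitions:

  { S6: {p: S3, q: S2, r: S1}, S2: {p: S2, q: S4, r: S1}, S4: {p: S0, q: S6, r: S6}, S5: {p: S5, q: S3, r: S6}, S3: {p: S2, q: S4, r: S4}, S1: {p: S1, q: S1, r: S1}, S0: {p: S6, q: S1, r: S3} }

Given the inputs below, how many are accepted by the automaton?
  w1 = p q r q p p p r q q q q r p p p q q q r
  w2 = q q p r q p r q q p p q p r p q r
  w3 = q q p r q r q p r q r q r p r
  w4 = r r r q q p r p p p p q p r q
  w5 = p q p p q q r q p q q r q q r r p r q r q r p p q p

1

w1: Trace: S6 -p-> S3 -q-> S4 -r-> S6 -q-> S2 -p-> S2 -p-> S2 -p-> S2 -r-> S1 -q-> S1 -q-> S1 -q-> S1 -q-> S1 -r-> S1 -p-> S1 -p-> S1 -p-> S1 -q-> S1 -q-> S1 -q-> S1 -r-> S1  → end S1, rejected
w2: Trace: S6 -q-> S2 -q-> S4 -p-> S0 -r-> S3 -q-> S4 -p-> S0 -r-> S3 -q-> S4 -q-> S6 -p-> S3 -p-> S2 -q-> S4 -p-> S0 -r-> S3 -p-> S2 -q-> S4 -r-> S6  → end S6, accepted
w3: Trace: S6 -q-> S2 -q-> S4 -p-> S0 -r-> S3 -q-> S4 -r-> S6 -q-> S2 -p-> S2 -r-> S1 -q-> S1 -r-> S1 -q-> S1 -r-> S1 -p-> S1 -r-> S1  → end S1, rejected
w4: Trace: S6 -r-> S1 -r-> S1 -r-> S1 -q-> S1 -q-> S1 -p-> S1 -r-> S1 -p-> S1 -p-> S1 -p-> S1 -p-> S1 -q-> S1 -p-> S1 -r-> S1 -q-> S1  → end S1, rejected
w5: Trace: S6 -p-> S3 -q-> S4 -p-> S0 -p-> S6 -q-> S2 -q-> S4 -r-> S6 -q-> S2 -p-> S2 -q-> S4 -q-> S6 -r-> S1 -q-> S1 -q-> S1 -r-> S1 -r-> S1 -p-> S1 -r-> S1 -q-> S1 -r-> S1 -q-> S1 -r-> S1 -p-> S1 -p-> S1 -q-> S1 -p-> S1  → end S1, rejected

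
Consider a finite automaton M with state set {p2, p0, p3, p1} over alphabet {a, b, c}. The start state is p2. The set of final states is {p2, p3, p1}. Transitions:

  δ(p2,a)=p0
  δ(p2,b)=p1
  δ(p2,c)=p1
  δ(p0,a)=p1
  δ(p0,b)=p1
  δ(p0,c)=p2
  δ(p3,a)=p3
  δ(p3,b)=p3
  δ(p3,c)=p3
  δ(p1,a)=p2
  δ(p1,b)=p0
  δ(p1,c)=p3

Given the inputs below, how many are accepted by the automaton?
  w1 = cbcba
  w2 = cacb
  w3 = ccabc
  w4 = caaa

3

w1: p2 → p1 → p0 → p2 → p1 → p2  → end p2, accepted
w2: p2 → p1 → p2 → p1 → p0  → end p0, rejected
w3: p2 → p1 → p3 → p3 → p3 → p3  → end p3, accepted
w4: p2 → p1 → p2 → p0 → p1  → end p1, accepted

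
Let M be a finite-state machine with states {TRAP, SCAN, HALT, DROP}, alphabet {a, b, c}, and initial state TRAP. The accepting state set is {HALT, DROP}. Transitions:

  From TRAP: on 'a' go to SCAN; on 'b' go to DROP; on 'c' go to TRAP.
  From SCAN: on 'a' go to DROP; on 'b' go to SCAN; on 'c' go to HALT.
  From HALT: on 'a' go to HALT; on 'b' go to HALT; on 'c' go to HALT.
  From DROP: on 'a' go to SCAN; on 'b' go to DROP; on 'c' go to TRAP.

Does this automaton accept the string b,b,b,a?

No

TRAP → DROP → DROP → DROP → SCAN
End state SCAN is not accepting.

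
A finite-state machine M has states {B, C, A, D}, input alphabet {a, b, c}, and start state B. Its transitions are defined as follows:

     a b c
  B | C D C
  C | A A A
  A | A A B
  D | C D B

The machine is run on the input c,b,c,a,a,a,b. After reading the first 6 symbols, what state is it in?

A

B → C → A → B → C → A → A
After 6 symbols: A.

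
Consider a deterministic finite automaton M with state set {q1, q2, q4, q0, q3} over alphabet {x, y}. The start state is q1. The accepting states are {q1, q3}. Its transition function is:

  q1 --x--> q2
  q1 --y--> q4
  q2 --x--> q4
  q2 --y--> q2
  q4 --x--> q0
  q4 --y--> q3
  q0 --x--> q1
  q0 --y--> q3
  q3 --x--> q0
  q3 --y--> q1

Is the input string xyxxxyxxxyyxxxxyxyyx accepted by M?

start at q1
read 'x': q1 → q2
read 'y': q2 → q2
read 'x': q2 → q4
read 'x': q4 → q0
read 'x': q0 → q1
read 'y': q1 → q4
read 'x': q4 → q0
read 'x': q0 → q1
read 'x': q1 → q2
read 'y': q2 → q2
read 'y': q2 → q2
read 'x': q2 → q4
read 'x': q4 → q0
read 'x': q0 → q1
read 'x': q1 → q2
read 'y': q2 → q2
read 'x': q2 → q4
read 'y': q4 → q3
read 'y': q3 → q1
read 'x': q1 → q2
End state q2 is not accepting.

No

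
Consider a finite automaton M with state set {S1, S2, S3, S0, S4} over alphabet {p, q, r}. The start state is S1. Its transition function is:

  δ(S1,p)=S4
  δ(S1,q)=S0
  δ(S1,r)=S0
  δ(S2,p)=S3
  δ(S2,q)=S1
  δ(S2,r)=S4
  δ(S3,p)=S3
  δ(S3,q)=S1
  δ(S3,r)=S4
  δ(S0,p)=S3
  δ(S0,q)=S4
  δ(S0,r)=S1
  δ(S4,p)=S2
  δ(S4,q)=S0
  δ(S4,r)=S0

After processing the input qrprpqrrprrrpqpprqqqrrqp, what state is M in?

S1 → S0 → S1 → S4 → S0 → S3 → S1 → S0 → S1 → S4 → S0 → S1 → S0 → S3 → S1 → S4 → S2 → S4 → S0 → S4 → S0 → S1 → S0 → S4 → S2

S2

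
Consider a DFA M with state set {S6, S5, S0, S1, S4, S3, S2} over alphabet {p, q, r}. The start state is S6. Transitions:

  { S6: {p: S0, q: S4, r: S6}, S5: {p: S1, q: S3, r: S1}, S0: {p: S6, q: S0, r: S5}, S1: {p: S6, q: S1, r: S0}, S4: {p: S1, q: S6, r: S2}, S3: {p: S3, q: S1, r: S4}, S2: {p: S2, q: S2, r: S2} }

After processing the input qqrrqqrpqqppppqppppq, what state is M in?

S0

start at S6
read 'q': S6 → S4
read 'q': S4 → S6
read 'r': S6 → S6
read 'r': S6 → S6
read 'q': S6 → S4
read 'q': S4 → S6
read 'r': S6 → S6
read 'p': S6 → S0
read 'q': S0 → S0
read 'q': S0 → S0
read 'p': S0 → S6
read 'p': S6 → S0
read 'p': S0 → S6
read 'p': S6 → S0
read 'q': S0 → S0
read 'p': S0 → S6
read 'p': S6 → S0
read 'p': S0 → S6
read 'p': S6 → S0
read 'q': S0 → S0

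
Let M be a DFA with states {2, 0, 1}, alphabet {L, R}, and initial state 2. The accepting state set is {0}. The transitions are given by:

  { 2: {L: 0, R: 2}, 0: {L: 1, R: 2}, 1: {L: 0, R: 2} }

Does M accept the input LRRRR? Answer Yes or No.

Trace: 2 -L-> 0 -R-> 2 -R-> 2 -R-> 2 -R-> 2
End state 2 is not accepting.

No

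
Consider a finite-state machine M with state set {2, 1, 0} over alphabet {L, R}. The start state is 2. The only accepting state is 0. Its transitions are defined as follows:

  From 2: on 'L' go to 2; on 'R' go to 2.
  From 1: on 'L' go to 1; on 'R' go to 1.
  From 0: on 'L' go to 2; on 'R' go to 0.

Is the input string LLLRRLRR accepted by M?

No

2 → 2 → 2 → 2 → 2 → 2 → 2 → 2 → 2
End state 2 is not accepting.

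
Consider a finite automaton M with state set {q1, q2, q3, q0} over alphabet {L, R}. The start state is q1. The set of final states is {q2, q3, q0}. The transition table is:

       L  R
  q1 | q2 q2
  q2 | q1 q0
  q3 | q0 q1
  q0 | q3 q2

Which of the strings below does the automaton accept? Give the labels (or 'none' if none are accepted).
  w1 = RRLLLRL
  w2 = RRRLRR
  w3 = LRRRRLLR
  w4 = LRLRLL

w1, w2, w3

w1:
  start at q1
  read 'R': q1 → q2
  read 'R': q2 → q0
  read 'L': q0 → q3
  read 'L': q3 → q0
  read 'L': q0 → q3
  read 'R': q3 → q1
  read 'L': q1 → q2
  end q2, accepted
w2:
  start at q1
  read 'R': q1 → q2
  read 'R': q2 → q0
  read 'R': q0 → q2
  read 'L': q2 → q1
  read 'R': q1 → q2
  read 'R': q2 → q0
  end q0, accepted
w3:
  start at q1
  read 'L': q1 → q2
  read 'R': q2 → q0
  read 'R': q0 → q2
  read 'R': q2 → q0
  read 'R': q0 → q2
  read 'L': q2 → q1
  read 'L': q1 → q2
  read 'R': q2 → q0
  end q0, accepted
w4:
  start at q1
  read 'L': q1 → q2
  read 'R': q2 → q0
  read 'L': q0 → q3
  read 'R': q3 → q1
  read 'L': q1 → q2
  read 'L': q2 → q1
  end q1, rejected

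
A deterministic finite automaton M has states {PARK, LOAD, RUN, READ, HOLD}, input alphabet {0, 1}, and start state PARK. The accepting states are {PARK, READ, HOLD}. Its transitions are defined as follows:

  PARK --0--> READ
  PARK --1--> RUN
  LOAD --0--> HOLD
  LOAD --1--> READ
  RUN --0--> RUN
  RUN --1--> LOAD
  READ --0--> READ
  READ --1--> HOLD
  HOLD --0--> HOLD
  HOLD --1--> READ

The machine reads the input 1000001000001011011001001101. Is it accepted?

Yes

PARK → RUN → RUN → RUN → RUN → RUN → RUN → LOAD → HOLD → HOLD → HOLD → HOLD → HOLD → READ → READ → HOLD → READ → READ → HOLD → READ → READ → READ → HOLD → HOLD → HOLD → READ → HOLD → HOLD → READ
End state READ is accepting.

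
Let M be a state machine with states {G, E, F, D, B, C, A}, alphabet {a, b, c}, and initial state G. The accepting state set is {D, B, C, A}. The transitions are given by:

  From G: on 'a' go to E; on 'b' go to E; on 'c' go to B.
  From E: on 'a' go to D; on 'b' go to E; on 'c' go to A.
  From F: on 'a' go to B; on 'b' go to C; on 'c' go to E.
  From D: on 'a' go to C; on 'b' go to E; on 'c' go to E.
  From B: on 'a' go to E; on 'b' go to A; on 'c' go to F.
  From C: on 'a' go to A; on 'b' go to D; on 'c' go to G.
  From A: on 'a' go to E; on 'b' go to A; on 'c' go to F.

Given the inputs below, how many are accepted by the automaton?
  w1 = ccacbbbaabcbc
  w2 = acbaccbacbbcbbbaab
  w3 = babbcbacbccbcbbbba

w1: G → B → F → B → F → C → D → E → D → C → D → E → E → A  → end A, accepted
w2: G → E → A → A → E → A → F → C → A → F → C → D → E → E → E → E → D → C → D  → end D, accepted
w3: G → E → D → E → E → A → A → E → A → A → F → E → E → A → A → A → A → A → E  → end E, rejected

2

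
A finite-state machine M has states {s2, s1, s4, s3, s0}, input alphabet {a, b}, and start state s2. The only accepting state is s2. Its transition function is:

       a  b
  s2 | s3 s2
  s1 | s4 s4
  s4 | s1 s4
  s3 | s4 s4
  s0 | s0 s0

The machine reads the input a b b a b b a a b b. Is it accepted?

start at s2
read 'a': s2 → s3
read 'b': s3 → s4
read 'b': s4 → s4
read 'a': s4 → s1
read 'b': s1 → s4
read 'b': s4 → s4
read 'a': s4 → s1
read 'a': s1 → s4
read 'b': s4 → s4
read 'b': s4 → s4
End state s4 is not accepting.

No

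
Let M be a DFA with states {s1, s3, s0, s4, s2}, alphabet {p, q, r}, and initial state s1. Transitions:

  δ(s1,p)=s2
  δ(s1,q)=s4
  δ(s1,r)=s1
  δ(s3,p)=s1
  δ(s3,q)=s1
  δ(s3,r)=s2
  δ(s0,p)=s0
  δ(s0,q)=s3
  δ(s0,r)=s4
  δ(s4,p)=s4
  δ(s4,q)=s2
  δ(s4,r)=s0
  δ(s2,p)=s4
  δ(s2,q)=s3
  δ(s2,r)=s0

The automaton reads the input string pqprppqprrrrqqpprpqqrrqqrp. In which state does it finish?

s0

s1 → s2 → s3 → s1 → s1 → s2 → s4 → s2 → s4 → s0 → s4 → s0 → s4 → s2 → s3 → s1 → s2 → s0 → s0 → s3 → s1 → s1 → s1 → s4 → s2 → s0 → s0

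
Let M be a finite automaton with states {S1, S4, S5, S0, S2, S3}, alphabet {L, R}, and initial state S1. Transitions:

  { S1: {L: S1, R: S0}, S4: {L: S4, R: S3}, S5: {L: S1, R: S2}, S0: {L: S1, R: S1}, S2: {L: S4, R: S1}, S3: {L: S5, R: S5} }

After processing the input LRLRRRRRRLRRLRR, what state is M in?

Trace: S1 -L-> S1 -R-> S0 -L-> S1 -R-> S0 -R-> S1 -R-> S0 -R-> S1 -R-> S0 -R-> S1 -L-> S1 -R-> S0 -R-> S1 -L-> S1 -R-> S0 -R-> S1

S1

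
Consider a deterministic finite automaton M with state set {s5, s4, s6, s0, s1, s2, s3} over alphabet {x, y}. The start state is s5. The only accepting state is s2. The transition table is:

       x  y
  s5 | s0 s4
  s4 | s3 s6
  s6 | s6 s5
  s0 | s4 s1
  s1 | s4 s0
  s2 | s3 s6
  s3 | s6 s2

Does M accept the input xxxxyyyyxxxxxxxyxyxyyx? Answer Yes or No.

Trace: s5 -x-> s0 -x-> s4 -x-> s3 -x-> s6 -y-> s5 -y-> s4 -y-> s6 -y-> s5 -x-> s0 -x-> s4 -x-> s3 -x-> s6 -x-> s6 -x-> s6 -x-> s6 -y-> s5 -x-> s0 -y-> s1 -x-> s4 -y-> s6 -y-> s5 -x-> s0
End state s0 is not accepting.

No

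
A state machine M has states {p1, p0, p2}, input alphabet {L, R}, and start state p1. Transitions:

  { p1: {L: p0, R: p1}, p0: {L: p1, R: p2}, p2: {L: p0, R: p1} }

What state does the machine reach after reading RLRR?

p1 → p1 → p0 → p2 → p1

p1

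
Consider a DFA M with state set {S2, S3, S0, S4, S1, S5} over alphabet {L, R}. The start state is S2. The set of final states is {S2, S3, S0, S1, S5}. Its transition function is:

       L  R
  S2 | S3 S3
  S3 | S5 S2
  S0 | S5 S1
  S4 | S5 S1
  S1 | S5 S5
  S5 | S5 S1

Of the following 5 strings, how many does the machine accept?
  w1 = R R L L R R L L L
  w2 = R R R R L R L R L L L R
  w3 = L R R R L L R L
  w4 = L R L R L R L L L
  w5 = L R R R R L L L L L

5

w1: Trace: S2 -R-> S3 -R-> S2 -L-> S3 -L-> S5 -R-> S1 -R-> S5 -L-> S5 -L-> S5 -L-> S5  → end S5, accepted
w2: Trace: S2 -R-> S3 -R-> S2 -R-> S3 -R-> S2 -L-> S3 -R-> S2 -L-> S3 -R-> S2 -L-> S3 -L-> S5 -L-> S5 -R-> S1  → end S1, accepted
w3: Trace: S2 -L-> S3 -R-> S2 -R-> S3 -R-> S2 -L-> S3 -L-> S5 -R-> S1 -L-> S5  → end S5, accepted
w4: Trace: S2 -L-> S3 -R-> S2 -L-> S3 -R-> S2 -L-> S3 -R-> S2 -L-> S3 -L-> S5 -L-> S5  → end S5, accepted
w5: Trace: S2 -L-> S3 -R-> S2 -R-> S3 -R-> S2 -R-> S3 -L-> S5 -L-> S5 -L-> S5 -L-> S5 -L-> S5  → end S5, accepted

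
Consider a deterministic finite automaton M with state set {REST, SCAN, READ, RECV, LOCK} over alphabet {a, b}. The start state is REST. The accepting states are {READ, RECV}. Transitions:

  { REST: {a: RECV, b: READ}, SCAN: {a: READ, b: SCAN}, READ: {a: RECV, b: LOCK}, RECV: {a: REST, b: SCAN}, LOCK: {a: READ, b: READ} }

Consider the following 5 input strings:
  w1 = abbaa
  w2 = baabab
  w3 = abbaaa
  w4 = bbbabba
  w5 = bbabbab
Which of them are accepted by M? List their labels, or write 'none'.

w1:
  start at REST
  read 'a': REST → RECV
  read 'b': RECV → SCAN
  read 'b': SCAN → SCAN
  read 'a': SCAN → READ
  read 'a': READ → RECV
  end RECV, accepted
w2:
  start at REST
  read 'b': REST → READ
  read 'a': READ → RECV
  read 'a': RECV → REST
  read 'b': REST → READ
  read 'a': READ → RECV
  read 'b': RECV → SCAN
  end SCAN, rejected
w3:
  start at REST
  read 'a': REST → RECV
  read 'b': RECV → SCAN
  read 'b': SCAN → SCAN
  read 'a': SCAN → READ
  read 'a': READ → RECV
  read 'a': RECV → REST
  end REST, rejected
w4:
  start at REST
  read 'b': REST → READ
  read 'b': READ → LOCK
  read 'b': LOCK → READ
  read 'a': READ → RECV
  read 'b': RECV → SCAN
  read 'b': SCAN → SCAN
  read 'a': SCAN → READ
  end READ, accepted
w5:
  start at REST
  read 'b': REST → READ
  read 'b': READ → LOCK
  read 'a': LOCK → READ
  read 'b': READ → LOCK
  read 'b': LOCK → READ
  read 'a': READ → RECV
  read 'b': RECV → SCAN
  end SCAN, rejected

w1, w4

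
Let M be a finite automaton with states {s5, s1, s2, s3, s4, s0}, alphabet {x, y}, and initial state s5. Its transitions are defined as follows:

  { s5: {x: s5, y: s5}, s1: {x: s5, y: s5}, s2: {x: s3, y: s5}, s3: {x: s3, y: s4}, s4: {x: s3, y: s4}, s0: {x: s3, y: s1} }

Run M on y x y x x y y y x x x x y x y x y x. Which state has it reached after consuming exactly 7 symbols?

s5

start at s5
read 'y': s5 → s5
read 'x': s5 → s5
read 'y': s5 → s5
read 'x': s5 → s5
read 'x': s5 → s5
read 'y': s5 → s5
read 'y': s5 → s5
After 7 symbols: s5.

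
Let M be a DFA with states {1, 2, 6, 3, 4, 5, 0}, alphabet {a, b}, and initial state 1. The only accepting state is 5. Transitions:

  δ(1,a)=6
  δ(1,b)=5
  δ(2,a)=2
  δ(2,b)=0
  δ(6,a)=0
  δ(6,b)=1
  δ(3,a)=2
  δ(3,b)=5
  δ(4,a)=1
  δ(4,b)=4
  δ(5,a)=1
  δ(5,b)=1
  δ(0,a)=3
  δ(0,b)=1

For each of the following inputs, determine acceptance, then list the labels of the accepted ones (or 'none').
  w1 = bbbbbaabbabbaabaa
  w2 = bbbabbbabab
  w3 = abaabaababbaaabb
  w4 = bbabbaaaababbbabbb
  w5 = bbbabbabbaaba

w2, w3, w4

w1: Trace: 1 -b-> 5 -b-> 1 -b-> 5 -b-> 1 -b-> 5 -a-> 1 -a-> 6 -b-> 1 -b-> 5 -a-> 1 -b-> 5 -b-> 1 -a-> 6 -a-> 0 -b-> 1 -a-> 6 -a-> 0  → end 0, rejected
w2: Trace: 1 -b-> 5 -b-> 1 -b-> 5 -a-> 1 -b-> 5 -b-> 1 -b-> 5 -a-> 1 -b-> 5 -a-> 1 -b-> 5  → end 5, accepted
w3: Trace: 1 -a-> 6 -b-> 1 -a-> 6 -a-> 0 -b-> 1 -a-> 6 -a-> 0 -b-> 1 -a-> 6 -b-> 1 -b-> 5 -a-> 1 -a-> 6 -a-> 0 -b-> 1 -b-> 5  → end 5, accepted
w4: Trace: 1 -b-> 5 -b-> 1 -a-> 6 -b-> 1 -b-> 5 -a-> 1 -a-> 6 -a-> 0 -a-> 3 -b-> 5 -a-> 1 -b-> 5 -b-> 1 -b-> 5 -a-> 1 -b-> 5 -b-> 1 -b-> 5  → end 5, accepted
w5: Trace: 1 -b-> 5 -b-> 1 -b-> 5 -a-> 1 -b-> 5 -b-> 1 -a-> 6 -b-> 1 -b-> 5 -a-> 1 -a-> 6 -b-> 1 -a-> 6  → end 6, rejected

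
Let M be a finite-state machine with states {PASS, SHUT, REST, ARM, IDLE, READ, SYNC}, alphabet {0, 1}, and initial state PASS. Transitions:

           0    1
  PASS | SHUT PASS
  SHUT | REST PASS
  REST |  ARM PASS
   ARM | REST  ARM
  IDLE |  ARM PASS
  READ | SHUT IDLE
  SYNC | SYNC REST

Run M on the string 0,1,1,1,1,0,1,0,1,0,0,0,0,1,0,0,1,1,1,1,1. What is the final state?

PASS

PASS → SHUT → PASS → PASS → PASS → PASS → SHUT → PASS → SHUT → PASS → SHUT → REST → ARM → REST → PASS → SHUT → REST → PASS → PASS → PASS → PASS → PASS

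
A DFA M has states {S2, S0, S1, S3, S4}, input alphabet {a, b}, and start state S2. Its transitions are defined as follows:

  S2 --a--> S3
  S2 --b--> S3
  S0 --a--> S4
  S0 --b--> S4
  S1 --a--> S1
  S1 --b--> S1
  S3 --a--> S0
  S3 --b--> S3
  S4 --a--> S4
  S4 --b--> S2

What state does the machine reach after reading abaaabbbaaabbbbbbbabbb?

Trace: S2 -a-> S3 -b-> S3 -a-> S0 -a-> S4 -a-> S4 -b-> S2 -b-> S3 -b-> S3 -a-> S0 -a-> S4 -a-> S4 -b-> S2 -b-> S3 -b-> S3 -b-> S3 -b-> S3 -b-> S3 -b-> S3 -a-> S0 -b-> S4 -b-> S2 -b-> S3

S3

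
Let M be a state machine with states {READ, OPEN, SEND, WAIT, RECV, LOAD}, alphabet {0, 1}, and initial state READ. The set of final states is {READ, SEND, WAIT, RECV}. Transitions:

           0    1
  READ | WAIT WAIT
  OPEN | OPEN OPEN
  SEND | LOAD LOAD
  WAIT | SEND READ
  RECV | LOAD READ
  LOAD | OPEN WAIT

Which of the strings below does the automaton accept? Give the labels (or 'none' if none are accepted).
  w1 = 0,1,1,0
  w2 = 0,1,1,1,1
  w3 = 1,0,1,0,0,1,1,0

w1: READ → WAIT → READ → WAIT → SEND  → end SEND, accepted
w2: READ → WAIT → READ → WAIT → READ → WAIT  → end WAIT, accepted
w3: READ → WAIT → SEND → LOAD → OPEN → OPEN → OPEN → OPEN → OPEN  → end OPEN, rejected

w1, w2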